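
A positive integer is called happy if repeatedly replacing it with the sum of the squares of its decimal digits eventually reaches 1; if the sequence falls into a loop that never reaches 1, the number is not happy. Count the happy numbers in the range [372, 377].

372: 372 → 62 → 40 → 16 → 37 → 58 → 89 → 145 → 42 → 20 → 4 → 16  (repeats 16)
373: 373 → 67 → 85 → 89 → 145 → 42 → 20 → 4 → 16 → 37 → 58 → 89  (repeats 89)
374: 374 → 74 → 65 → 61 → 37 → 58 → 89 → 145 → 42 → 20 → 4 → 16 → 37  (repeats 37)
375: 375 → 83 → 73 → 58 → 89 → 145 → 42 → 20 → 4 → 16 → 37 → 58  (repeats 58)
376: 376 → 94 → 97 → 130 → 10 → 1  (reaches 1)
377: 377 → 107 → 50 → 25 → 29 → 85 → 89 → 145 → 42 → 20 → 4 → 16 → 37 → 58 → 89  (repeats 89)
happy: 376

1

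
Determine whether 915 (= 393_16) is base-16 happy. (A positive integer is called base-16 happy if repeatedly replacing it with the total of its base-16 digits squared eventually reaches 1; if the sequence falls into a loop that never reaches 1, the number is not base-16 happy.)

not base-16 happy

915 = (3,9,3)_16 → 3² + 9² + 3² = 9 + 81 + 9 = 99
99 = (6,3)_16 → 6² + 3² = 36 + 9 = 45
45 = (2,13)_16 → 2² + 13² = 4 + 169 = 173
173 = (10,13)_16 → 10² + 13² = 100 + 169 = 269
269 = (1,0,13)_16 → 1² + 0² + 13² = 1 + 0 + 169 = 170
170 = (10,10)_16 → 10² + 10² = 100 + 100 = 200
200 = (12,8)_16 → 12² + 8² = 144 + 64 = 208
208 = (13,0)_16 → 13² + 0² = 169 + 0 = 169
169 = (10,9)_16 → 10² + 9² = 100 + 81 = 181
181 = (11,5)_16 → 11² + 5² = 121 + 25 = 146
146 = (9,2)_16 → 9² + 2² = 81 + 4 = 85
85 = (5,5)_16 → 5² + 5² = 25 + 25 = 50
50 = (3,2)_16 → 3² + 2² = 9 + 4 = 13
13 = (13)_16 → 13² = 169  — 169 already seen; the sequence cycles without reaching 1.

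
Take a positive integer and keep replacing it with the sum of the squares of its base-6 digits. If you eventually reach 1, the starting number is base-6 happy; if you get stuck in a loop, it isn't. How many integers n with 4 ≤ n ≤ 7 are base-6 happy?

4: 4 → 16 → 20 → 13 → 5 → 25 → 17 → 29 → 41 → 26 → 20  — not base-6 happy
5: 5 → 25 → 17 → 29 → 41 → 26 → 20 → 13 → 5  — not base-6 happy
6: 6 → 1  — base-6 happy
7: 7 → 2 → 4 → 16 → 20 → 13 → 5 → 25 → 17 → 29 → 41 → 26 → 20  — not base-6 happy
base-6 happy: 6

1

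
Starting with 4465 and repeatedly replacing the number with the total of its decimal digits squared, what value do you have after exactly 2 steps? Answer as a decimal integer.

90

4465 → 93
93 → 90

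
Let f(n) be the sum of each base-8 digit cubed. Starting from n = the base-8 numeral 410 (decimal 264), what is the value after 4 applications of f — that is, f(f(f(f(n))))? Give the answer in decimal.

264 = (4,1,0)_8 → 4³ + 1³ + 0³ = 64 + 1 + 0 = 65
65 = (1,0,1)_8 → 1³ + 0³ + 1³ = 1 + 0 + 1 = 2
2 = (2)_8 → 2³ = 8
8 = (1,0)_8 → 1³ + 0³ = 1 + 0 = 1

1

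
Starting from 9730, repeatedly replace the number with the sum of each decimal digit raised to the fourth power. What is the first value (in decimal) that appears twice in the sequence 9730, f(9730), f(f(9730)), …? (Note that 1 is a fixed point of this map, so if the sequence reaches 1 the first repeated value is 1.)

8208

9730 → 9⁴ + 7⁴ + 3⁴ + 0⁴ = 6561 + 2401 + 81 + 0 = 9043
9043 → 9⁴ + 0⁴ + 4⁴ + 3⁴ = 6561 + 0 + 256 + 81 = 6898
6898 → 6⁴ + 8⁴ + 9⁴ + 8⁴ = 1296 + 4096 + 6561 + 4096 = 16049
16049 → 1⁴ + 6⁴ + 0⁴ + 4⁴ + 9⁴ = 1 + 1296 + 0 + 256 + 6561 = 8114
8114 → 8⁴ + 1⁴ + 1⁴ + 4⁴ = 4096 + 1 + 1 + 256 = 4354
4354 → 4⁴ + 3⁴ + 5⁴ + 4⁴ = 256 + 81 + 625 + 256 = 1218
1218 → 1⁴ + 2⁴ + 1⁴ + 8⁴ = 1 + 16 + 1 + 4096 = 4114
4114 → 4⁴ + 1⁴ + 1⁴ + 4⁴ = 256 + 1 + 1 + 256 = 514
514 → 5⁴ + 1⁴ + 4⁴ = 625 + 1 + 256 = 882
882 → 8⁴ + 8⁴ + 2⁴ = 4096 + 4096 + 16 = 8208
8208 → 8⁴ + 2⁴ + 0⁴ + 8⁴ = 4096 + 16 + 0 + 4096 = 8208  — 8208 already appeared earlier.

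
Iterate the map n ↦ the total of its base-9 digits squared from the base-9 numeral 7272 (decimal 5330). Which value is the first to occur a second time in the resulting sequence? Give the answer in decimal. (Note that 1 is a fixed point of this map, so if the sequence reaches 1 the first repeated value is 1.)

50

5330 = (7,2,7,2)_9 → 7² + 2² + 7² + 2² = 106
106 = (1,2,7)_9 → 1² + 2² + 7² = 54
54 = (6,0)_9 → 6² + 0² = 36
36 = (4,0)_9 → 4² + 0² = 16
16 = (1,7)_9 → 1² + 7² = 50
50 = (5,5)_9 → 5² + 5² = 50  — 50 already appeared earlier.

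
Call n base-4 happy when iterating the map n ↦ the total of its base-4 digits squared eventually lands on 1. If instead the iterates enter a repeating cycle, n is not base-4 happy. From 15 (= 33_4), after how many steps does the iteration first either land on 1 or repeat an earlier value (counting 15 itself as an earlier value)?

5

15 = (3,3)_4 → 3² + 3² = 9 + 9 = 18
18 = (1,0,2)_4 → 1² + 0² + 2² = 1 + 0 + 4 = 5
5 = (1,1)_4 → 1² + 1² = 1 + 1 = 2
2 = (2)_4 → 2² = 4
4 = (1,0)_4 → 1² + 0² = 1 + 0 = 1  — reached 1.
That took 5 steps.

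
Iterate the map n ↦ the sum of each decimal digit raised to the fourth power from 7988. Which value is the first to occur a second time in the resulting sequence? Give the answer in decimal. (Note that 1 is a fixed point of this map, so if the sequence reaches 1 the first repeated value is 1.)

8208

7988 → 7⁴ + 9⁴ + 8⁴ + 8⁴ = 2401 + 6561 + 4096 + 4096 = 17154
17154 → 1⁴ + 7⁴ + 1⁴ + 5⁴ + 4⁴ = 1 + 2401 + 1 + 625 + 256 = 3284
3284 → 3⁴ + 2⁴ + 8⁴ + 4⁴ = 81 + 16 + 4096 + 256 = 4449
4449 → 4⁴ + 4⁴ + 4⁴ + 9⁴ = 256 + 256 + 256 + 6561 = 7329
7329 → 7⁴ + 3⁴ + 2⁴ + 9⁴ = 2401 + 81 + 16 + 6561 = 9059
9059 → 9⁴ + 0⁴ + 5⁴ + 9⁴ = 6561 + 0 + 625 + 6561 = 13747
13747 → 1⁴ + 3⁴ + 7⁴ + 4⁴ + 7⁴ = 1 + 81 + 2401 + 256 + 2401 = 5140
5140 → 5⁴ + 1⁴ + 4⁴ + 0⁴ = 625 + 1 + 256 + 0 = 882
882 → 8⁴ + 8⁴ + 2⁴ = 4096 + 4096 + 16 = 8208
8208 → 8⁴ + 2⁴ + 0⁴ + 8⁴ = 4096 + 16 + 0 + 4096 = 8208  — 8208 already appeared earlier.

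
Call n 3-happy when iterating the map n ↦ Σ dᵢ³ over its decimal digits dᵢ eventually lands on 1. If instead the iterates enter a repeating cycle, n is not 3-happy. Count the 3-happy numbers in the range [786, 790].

1

786: 786 → 1071 → 345 → 216 → 225 → 141 → 66 → 432 → 99 → 1458 → 702 → 351 → 153 → 153  — not 3-happy
787: 787 → 1198 → 1243 → 100 → 1  — 3-happy
788: 788 → 1367 → 587 → 980 → 1241 → 74 → 407 → 407  — not 3-happy
789: 789 → 1584 → 702 → 351 → 153 → 153  — not 3-happy
790: 790 → 1072 → 352 → 160 → 217 → 352  — not 3-happy
3-happy: 787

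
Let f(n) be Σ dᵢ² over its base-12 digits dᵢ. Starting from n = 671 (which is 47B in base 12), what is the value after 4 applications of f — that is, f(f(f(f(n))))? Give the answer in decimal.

671 = (4,7,11)_12 → 4² + 7² + 11² = 16 + 49 + 121 = 186
186 = (1,3,6)_12 → 1² + 3² + 6² = 1 + 9 + 36 = 46
46 = (3,10)_12 → 3² + 10² = 9 + 100 = 109
109 = (9,1)_12 → 9² + 1² = 81 + 1 = 82

82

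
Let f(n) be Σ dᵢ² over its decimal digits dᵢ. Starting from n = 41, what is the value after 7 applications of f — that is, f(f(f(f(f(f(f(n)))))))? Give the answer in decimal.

145

41 → 4² + 1² = 17
17 → 1² + 7² = 50
50 → 5² + 0² = 25
25 → 2² + 5² = 29
29 → 2² + 9² = 85
85 → 8² + 5² = 89
89 → 8² + 9² = 145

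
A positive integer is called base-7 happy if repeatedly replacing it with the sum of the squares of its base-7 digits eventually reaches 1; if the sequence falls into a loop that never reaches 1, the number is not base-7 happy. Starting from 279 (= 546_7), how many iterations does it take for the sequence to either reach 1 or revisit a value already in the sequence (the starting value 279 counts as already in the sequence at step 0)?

279 = (5,4,6)_7 → 5² + 4² + 6² = 77
77 = (1,4,0)_7 → 1² + 4² + 0² = 17
17 = (2,3)_7 → 2² + 3² = 13
13 = (1,6)_7 → 1² + 6² = 37
37 = (5,2)_7 → 5² + 2² = 29
29 = (4,1)_7 → 4² + 1² = 17  — 17 repeats.
That took 6 steps.

6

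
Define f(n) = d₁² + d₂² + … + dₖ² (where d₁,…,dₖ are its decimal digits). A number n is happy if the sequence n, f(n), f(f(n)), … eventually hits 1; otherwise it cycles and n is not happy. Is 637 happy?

happy

637 → 94
94 → 97
97 → 130
130 → 10
10 → 1  — reached 1.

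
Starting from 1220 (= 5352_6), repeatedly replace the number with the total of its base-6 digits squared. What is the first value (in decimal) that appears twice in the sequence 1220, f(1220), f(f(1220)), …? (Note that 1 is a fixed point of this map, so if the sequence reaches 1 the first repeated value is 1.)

26

1220 = (5,3,5,2)_6 → 5² + 3² + 5² + 2² = 25 + 9 + 25 + 4 = 63
63 = (1,4,3)_6 → 1² + 4² + 3² = 1 + 16 + 9 = 26
26 = (4,2)_6 → 4² + 2² = 16 + 4 = 20
20 = (3,2)_6 → 3² + 2² = 9 + 4 = 13
13 = (2,1)_6 → 2² + 1² = 4 + 1 = 5
5 = (5)_6 → 5² = 25
25 = (4,1)_6 → 4² + 1² = 16 + 1 = 17
17 = (2,5)_6 → 2² + 5² = 4 + 25 = 29
29 = (4,5)_6 → 4² + 5² = 16 + 25 = 41
41 = (1,0,5)_6 → 1² + 0² + 5² = 1 + 0 + 25 = 26  — 26 already appeared earlier.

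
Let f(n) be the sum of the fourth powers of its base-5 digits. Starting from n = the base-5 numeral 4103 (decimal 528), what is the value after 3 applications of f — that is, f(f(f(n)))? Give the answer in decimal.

528 = (4,1,0,3)_5 → 338
338 = (2,3,2,3)_5 → 194
194 = (1,2,3,4)_5 → 354

354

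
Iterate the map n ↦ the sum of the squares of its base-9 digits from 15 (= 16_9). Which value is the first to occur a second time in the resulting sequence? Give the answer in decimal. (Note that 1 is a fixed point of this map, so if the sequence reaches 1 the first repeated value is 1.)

15 = (1,6)_9 → 37
37 = (4,1)_9 → 17
17 = (1,8)_9 → 65
65 = (7,2)_9 → 53
53 = (5,8)_9 → 89
89 = (1,0,8)_9 → 65  — 65 already appeared earlier.

65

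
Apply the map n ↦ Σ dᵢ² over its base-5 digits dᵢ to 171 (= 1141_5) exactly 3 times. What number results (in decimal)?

1

171 = (1,1,4,1)_5 → 19
19 = (3,4)_5 → 25
25 = (1,0,0)_5 → 1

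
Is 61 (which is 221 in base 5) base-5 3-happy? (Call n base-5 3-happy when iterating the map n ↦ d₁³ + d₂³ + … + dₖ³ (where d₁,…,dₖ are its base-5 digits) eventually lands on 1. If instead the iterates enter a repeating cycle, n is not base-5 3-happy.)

61 = (2,2,1)_5 → 2³ + 2³ + 1³ = 8 + 8 + 1 = 17
17 = (3,2)_5 → 3³ + 2³ = 27 + 8 = 35
35 = (1,2,0)_5 → 1³ + 2³ + 0³ = 1 + 8 + 0 = 9
9 = (1,4)_5 → 1³ + 4³ = 1 + 64 = 65
65 = (2,3,0)_5 → 2³ + 3³ + 0³ = 8 + 27 + 0 = 35  — 35 already seen; the sequence cycles without reaching 1.

not base-5 3-happy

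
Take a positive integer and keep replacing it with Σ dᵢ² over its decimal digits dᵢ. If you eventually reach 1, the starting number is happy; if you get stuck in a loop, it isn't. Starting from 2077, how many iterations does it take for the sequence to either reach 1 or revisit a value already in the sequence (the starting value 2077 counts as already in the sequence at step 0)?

2077 → 2² + 0² + 7² + 7² = 102
102 → 1² + 0² + 2² = 5
5 → 5² = 25
25 → 2² + 5² = 29
29 → 2² + 9² = 85
85 → 8² + 5² = 89
89 → 8² + 9² = 145
145 → 1² + 4² + 5² = 42
42 → 4² + 2² = 20
20 → 2² + 0² = 4
4 → 4² = 16
16 → 1² + 6² = 37
37 → 3² + 7² = 58
58 → 5² + 8² = 89  — 89 repeats.
That took 14 steps.

14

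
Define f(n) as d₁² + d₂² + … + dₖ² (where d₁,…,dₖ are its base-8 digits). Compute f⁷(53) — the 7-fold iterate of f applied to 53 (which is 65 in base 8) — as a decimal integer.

4

53 = (6,5)_8 → 6² + 5² = 36 + 25 = 61
61 = (7,5)_8 → 7² + 5² = 49 + 25 = 74
74 = (1,1,2)_8 → 1² + 1² + 2² = 1 + 1 + 4 = 6
6 = (6)_8 → 6² = 36
36 = (4,4)_8 → 4² + 4² = 16 + 16 = 32
32 = (4,0)_8 → 4² + 0² = 16 + 0 = 16
16 = (2,0)_8 → 2² + 0² = 4 + 0 = 4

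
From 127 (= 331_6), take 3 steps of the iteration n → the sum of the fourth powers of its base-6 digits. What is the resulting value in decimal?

127 = (3,3,1)_6 → 3⁴ + 3⁴ + 1⁴ = 81 + 81 + 1 = 163
163 = (4,3,1)_6 → 4⁴ + 3⁴ + 1⁴ = 256 + 81 + 1 = 338
338 = (1,3,2,2)_6 → 1⁴ + 3⁴ + 2⁴ + 2⁴ = 1 + 81 + 16 + 16 = 114

114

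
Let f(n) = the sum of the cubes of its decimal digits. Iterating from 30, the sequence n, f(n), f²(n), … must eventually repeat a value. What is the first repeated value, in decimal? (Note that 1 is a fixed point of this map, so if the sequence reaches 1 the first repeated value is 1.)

153

30 → 3³ + 0³ = 27 + 0 = 27
27 → 2³ + 7³ = 8 + 343 = 351
351 → 3³ + 5³ + 1³ = 27 + 125 + 1 = 153
153 → 1³ + 5³ + 3³ = 1 + 125 + 27 = 153  — 153 already appeared earlier.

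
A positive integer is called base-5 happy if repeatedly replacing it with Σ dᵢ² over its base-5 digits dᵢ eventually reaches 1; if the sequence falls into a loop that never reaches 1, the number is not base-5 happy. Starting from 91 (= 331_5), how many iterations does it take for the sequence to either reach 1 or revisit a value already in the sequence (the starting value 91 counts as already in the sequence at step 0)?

91 = (3,3,1)_5 → 3² + 3² + 1² = 19
19 = (3,4)_5 → 3² + 4² = 25
25 = (1,0,0)_5 → 1² + 0² + 0² = 1  — reached 1.
That took 3 steps.

3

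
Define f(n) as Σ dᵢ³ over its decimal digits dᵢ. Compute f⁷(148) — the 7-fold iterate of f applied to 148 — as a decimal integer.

370

148 → 1³ + 4³ + 8³ = 577
577 → 5³ + 7³ + 7³ = 811
811 → 8³ + 1³ + 1³ = 514
514 → 5³ + 1³ + 4³ = 190
190 → 1³ + 9³ + 0³ = 730
730 → 7³ + 3³ + 0³ = 370
370 → 3³ + 7³ + 0³ = 370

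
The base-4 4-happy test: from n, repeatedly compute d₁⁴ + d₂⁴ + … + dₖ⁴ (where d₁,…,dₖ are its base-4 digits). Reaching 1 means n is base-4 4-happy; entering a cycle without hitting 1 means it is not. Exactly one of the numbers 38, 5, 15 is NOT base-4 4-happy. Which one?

15

38: 38 → 33 → 17 → 2 → 16 → 1  — reaches 1 (base-4 4-happy)
5: 5 → 2 → 16 → 1  — reaches 1 (base-4 4-happy)
15: 15 → 162 → 48 → 81 → 3 → 81  — repeats 81 (not base-4 4-happy)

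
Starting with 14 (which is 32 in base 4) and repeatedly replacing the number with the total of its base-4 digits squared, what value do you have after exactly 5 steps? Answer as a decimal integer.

14 = (3,2)_4 → 3² + 2² = 9 + 4 = 13
13 = (3,1)_4 → 3² + 1² = 9 + 1 = 10
10 = (2,2)_4 → 2² + 2² = 4 + 4 = 8
8 = (2,0)_4 → 2² + 0² = 4 + 0 = 4
4 = (1,0)_4 → 1² + 0² = 1 + 0 = 1

1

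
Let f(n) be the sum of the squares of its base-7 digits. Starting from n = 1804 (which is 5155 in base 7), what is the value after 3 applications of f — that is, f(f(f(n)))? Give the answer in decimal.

52

1804 = (5,1,5,5)_7 → 5² + 1² + 5² + 5² = 76
76 = (1,3,6)_7 → 1² + 3² + 6² = 46
46 = (6,4)_7 → 6² + 4² = 52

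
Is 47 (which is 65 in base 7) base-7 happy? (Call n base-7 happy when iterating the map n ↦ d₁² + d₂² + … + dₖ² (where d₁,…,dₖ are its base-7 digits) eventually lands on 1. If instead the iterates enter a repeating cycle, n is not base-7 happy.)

not base-7 happy

47 = (6,5)_7 → 6² + 5² = 36 + 25 = 61
61 = (1,1,5)_7 → 1² + 1² + 5² = 1 + 1 + 25 = 27
27 = (3,6)_7 → 3² + 6² = 9 + 36 = 45
45 = (6,3)_7 → 6² + 3² = 36 + 9 = 45  — 45 already seen; the sequence cycles without reaching 1.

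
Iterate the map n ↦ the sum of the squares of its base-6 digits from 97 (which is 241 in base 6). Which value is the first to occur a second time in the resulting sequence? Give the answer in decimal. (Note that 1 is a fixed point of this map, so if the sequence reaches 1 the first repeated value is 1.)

17

97 = (2,4,1)_6 → 2² + 4² + 1² = 4 + 16 + 1 = 21
21 = (3,3)_6 → 3² + 3² = 9 + 9 = 18
18 = (3,0)_6 → 3² + 0² = 9 + 0 = 9
9 = (1,3)_6 → 1² + 3² = 1 + 9 = 10
10 = (1,4)_6 → 1² + 4² = 1 + 16 = 17
17 = (2,5)_6 → 2² + 5² = 4 + 25 = 29
29 = (4,5)_6 → 4² + 5² = 16 + 25 = 41
41 = (1,0,5)_6 → 1² + 0² + 5² = 1 + 0 + 25 = 26
26 = (4,2)_6 → 4² + 2² = 16 + 4 = 20
20 = (3,2)_6 → 3² + 2² = 9 + 4 = 13
13 = (2,1)_6 → 2² + 1² = 4 + 1 = 5
5 = (5)_6 → 5² = 25
25 = (4,1)_6 → 4² + 1² = 16 + 1 = 17  — 17 already appeared earlier.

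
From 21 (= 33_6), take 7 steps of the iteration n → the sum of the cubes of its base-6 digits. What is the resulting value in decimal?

21 = (3,3)_6 → 3³ + 3³ = 27 + 27 = 54
54 = (1,3,0)_6 → 1³ + 3³ + 0³ = 1 + 27 + 0 = 28
28 = (4,4)_6 → 4³ + 4³ = 64 + 64 = 128
128 = (3,3,2)_6 → 3³ + 3³ + 2³ = 27 + 27 + 8 = 62
62 = (1,4,2)_6 → 1³ + 4³ + 2³ = 1 + 64 + 8 = 73
73 = (2,0,1)_6 → 2³ + 0³ + 1³ = 8 + 0 + 1 = 9
9 = (1,3)_6 → 1³ + 3³ = 1 + 27 = 28

28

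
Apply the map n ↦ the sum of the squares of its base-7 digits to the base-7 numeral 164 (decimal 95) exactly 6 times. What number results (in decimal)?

17

95 = (1,6,4)_7 → 1² + 6² + 4² = 1 + 36 + 16 = 53
53 = (1,0,4)_7 → 1² + 0² + 4² = 1 + 0 + 16 = 17
17 = (2,3)_7 → 2² + 3² = 4 + 9 = 13
13 = (1,6)_7 → 1² + 6² = 1 + 36 = 37
37 = (5,2)_7 → 5² + 2² = 25 + 4 = 29
29 = (4,1)_7 → 4² + 1² = 16 + 1 = 17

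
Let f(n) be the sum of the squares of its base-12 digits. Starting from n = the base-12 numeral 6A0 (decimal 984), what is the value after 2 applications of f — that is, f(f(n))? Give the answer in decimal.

137

984 = (6,10,0)_12 → 136
136 = (11,4)_12 → 137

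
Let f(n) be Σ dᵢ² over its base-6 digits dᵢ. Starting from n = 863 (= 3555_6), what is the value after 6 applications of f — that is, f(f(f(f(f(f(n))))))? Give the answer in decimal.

29

863 = (3,5,5,5)_6 → 3² + 5² + 5² + 5² = 9 + 25 + 25 + 25 = 84
84 = (2,2,0)_6 → 2² + 2² + 0² = 4 + 4 + 0 = 8
8 = (1,2)_6 → 1² + 2² = 1 + 4 = 5
5 = (5)_6 → 5² = 25
25 = (4,1)_6 → 4² + 1² = 16 + 1 = 17
17 = (2,5)_6 → 2² + 5² = 4 + 25 = 29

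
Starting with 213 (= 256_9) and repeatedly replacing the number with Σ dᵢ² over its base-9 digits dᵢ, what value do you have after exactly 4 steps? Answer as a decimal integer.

65

213 = (2,5,6)_9 → 2² + 5² + 6² = 65
65 = (7,2)_9 → 7² + 2² = 53
53 = (5,8)_9 → 5² + 8² = 89
89 = (1,0,8)_9 → 1² + 0² + 8² = 65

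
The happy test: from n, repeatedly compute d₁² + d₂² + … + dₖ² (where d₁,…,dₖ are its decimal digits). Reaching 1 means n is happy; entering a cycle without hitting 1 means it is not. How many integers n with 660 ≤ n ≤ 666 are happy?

1

660: 660 → 72 → 53 → 34 → 25 → 29 → 85 → 89 → 145 → 42 → 20 → 4 → 16 → 37 → 58 → 89  (repeats 89)
661: 661 → 73 → 58 → 89 → 145 → 42 → 20 → 4 → 16 → 37 → 58  (repeats 58)
662: 662 → 76 → 85 → 89 → 145 → 42 → 20 → 4 → 16 → 37 → 58 → 89  (repeats 89)
663: 663 → 81 → 65 → 61 → 37 → 58 → 89 → 145 → 42 → 20 → 4 → 16 → 37  (repeats 37)
664: 664 → 88 → 128 → 69 → 117 → 51 → 26 → 40 → 16 → 37 → 58 → 89 → 145 → 42 → 20 → 4 → 16  (repeats 16)
665: 665 → 97 → 130 → 10 → 1  (reaches 1)
666: 666 → 108 → 65 → 61 → 37 → 58 → 89 → 145 → 42 → 20 → 4 → 16 → 37  (repeats 37)
happy: 665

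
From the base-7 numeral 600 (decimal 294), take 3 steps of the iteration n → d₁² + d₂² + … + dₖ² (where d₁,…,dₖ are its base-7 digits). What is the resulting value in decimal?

34

294 = (6,0,0)_7 → 6² + 0² + 0² = 36
36 = (5,1)_7 → 5² + 1² = 26
26 = (3,5)_7 → 3² + 5² = 34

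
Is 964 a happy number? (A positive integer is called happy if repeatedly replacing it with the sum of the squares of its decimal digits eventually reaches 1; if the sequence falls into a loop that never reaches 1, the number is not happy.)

happy

964 → 133
133 → 19
19 → 82
82 → 68
68 → 100
100 → 1  — reached 1.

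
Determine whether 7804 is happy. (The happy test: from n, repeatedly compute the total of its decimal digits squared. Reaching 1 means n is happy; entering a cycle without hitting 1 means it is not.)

happy

7804 → 129
129 → 86
86 → 100
100 → 1  — reached 1.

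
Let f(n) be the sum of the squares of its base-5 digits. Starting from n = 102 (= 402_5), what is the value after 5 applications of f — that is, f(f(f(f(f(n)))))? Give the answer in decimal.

102 = (4,0,2)_5 → 4² + 0² + 2² = 16 + 0 + 4 = 20
20 = (4,0)_5 → 4² + 0² = 16 + 0 = 16
16 = (3,1)_5 → 3² + 1² = 9 + 1 = 10
10 = (2,0)_5 → 2² + 0² = 4 + 0 = 4
4 = (4)_5 → 4² = 16

16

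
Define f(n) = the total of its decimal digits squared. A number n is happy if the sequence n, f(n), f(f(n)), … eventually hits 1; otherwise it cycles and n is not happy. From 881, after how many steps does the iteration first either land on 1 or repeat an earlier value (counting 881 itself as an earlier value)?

881 → 8² + 8² + 1² = 129
129 → 1² + 2² + 9² = 86
86 → 8² + 6² = 100
100 → 1² + 0² + 0² = 1  — reached 1.
That took 4 steps.

4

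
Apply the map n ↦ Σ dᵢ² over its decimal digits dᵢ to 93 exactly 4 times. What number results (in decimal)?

61

93 → 90
90 → 81
81 → 65
65 → 61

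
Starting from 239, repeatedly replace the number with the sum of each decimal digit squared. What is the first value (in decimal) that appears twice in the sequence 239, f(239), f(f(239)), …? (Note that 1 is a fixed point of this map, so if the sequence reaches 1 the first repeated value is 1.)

239 → 2² + 3² + 9² = 94
94 → 9² + 4² = 97
97 → 9² + 7² = 130
130 → 1² + 3² + 0² = 10
10 → 1² + 0² = 1  — reached the fixed point 1.
1 → 1, so 1 is the first repeated value.

1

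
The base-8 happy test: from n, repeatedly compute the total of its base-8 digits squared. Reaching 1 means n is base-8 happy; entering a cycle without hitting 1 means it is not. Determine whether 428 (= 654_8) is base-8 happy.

428 = (6,5,4)_8 → 6² + 5² + 4² = 77
77 = (1,1,5)_8 → 1² + 1² + 5² = 27
27 = (3,3)_8 → 3² + 3² = 18
18 = (2,2)_8 → 2² + 2² = 8
8 = (1,0)_8 → 1² + 0² = 1  — reached 1.

base-8 happy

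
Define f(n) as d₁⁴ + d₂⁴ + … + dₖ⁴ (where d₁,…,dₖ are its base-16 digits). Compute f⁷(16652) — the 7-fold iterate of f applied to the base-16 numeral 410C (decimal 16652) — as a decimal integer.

16652 = (4,1,0,12)_16 → 4⁴ + 1⁴ + 0⁴ + 12⁴ = 256 + 1 + 0 + 20736 = 20993
20993 = (5,2,0,1)_16 → 5⁴ + 2⁴ + 0⁴ + 1⁴ = 625 + 16 + 0 + 1 = 642
642 = (2,8,2)_16 → 2⁴ + 8⁴ + 2⁴ = 16 + 4096 + 16 = 4128
4128 = (1,0,2,0)_16 → 1⁴ + 0⁴ + 2⁴ + 0⁴ = 1 + 0 + 16 + 0 = 17
17 = (1,1)_16 → 1⁴ + 1⁴ = 1 + 1 = 2
2 = (2)_16 → 2⁴ = 16
16 = (1,0)_16 → 1⁴ + 0⁴ = 1 + 0 = 1

1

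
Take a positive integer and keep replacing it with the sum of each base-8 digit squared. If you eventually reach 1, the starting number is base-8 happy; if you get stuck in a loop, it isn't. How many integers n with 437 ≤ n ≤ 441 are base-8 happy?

437: 437 → 97 → 18 → 8 → 1  — base-8 happy
438: 438 → 108 → 42 → 29 → 34 → 20 → 20  — not base-8 happy
439: 439 → 121 → 51 → 45 → 50 → 40 → 25 → 10 → 5 → 25  — not base-8 happy
440: 440 → 85 → 30 → 45 → 50 → 40 → 25 → 10 → 5 → 25  — not base-8 happy
441: 441 → 86 → 41 → 26 → 13 → 26  — not base-8 happy
base-8 happy: 437

1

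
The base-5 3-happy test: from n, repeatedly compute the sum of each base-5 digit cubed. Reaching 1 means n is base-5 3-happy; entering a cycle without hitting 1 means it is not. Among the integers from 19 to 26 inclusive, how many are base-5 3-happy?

1

19: 19 → 91 → 55 → 9 → 65 → 35 → 9  (repeats 9)
20: 20 → 64 → 80 → 28 → 28  (repeats 28)
21: 21 → 65 → 35 → 9 → 65  (repeats 65)
22: 22 → 72 → 80 → 28 → 28  (repeats 28)
23: 23 → 91 → 55 → 9 → 65 → 35 → 9  (repeats 9)
24: 24 → 128 → 28 → 28  (repeats 28)
25: 25 → 1  (reaches 1)
26: 26 → 2 → 8 → 28 → 28  (repeats 28)
base-5 3-happy: 25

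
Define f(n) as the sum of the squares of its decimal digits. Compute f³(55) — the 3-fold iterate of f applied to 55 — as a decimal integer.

55 → 50
50 → 25
25 → 29

29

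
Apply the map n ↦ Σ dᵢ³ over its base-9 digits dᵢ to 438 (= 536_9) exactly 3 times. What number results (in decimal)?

438 = (5,3,6)_9 → 5³ + 3³ + 6³ = 125 + 27 + 216 = 368
368 = (4,4,8)_9 → 4³ + 4³ + 8³ = 64 + 64 + 512 = 640
640 = (7,8,1)_9 → 7³ + 8³ + 1³ = 343 + 512 + 1 = 856

856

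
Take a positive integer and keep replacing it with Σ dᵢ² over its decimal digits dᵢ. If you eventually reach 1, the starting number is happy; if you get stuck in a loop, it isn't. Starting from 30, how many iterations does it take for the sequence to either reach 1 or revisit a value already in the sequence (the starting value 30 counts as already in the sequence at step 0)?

30 → 3² + 0² = 9 + 0 = 9
9 → 9² = 81
81 → 8² + 1² = 64 + 1 = 65
65 → 6² + 5² = 36 + 25 = 61
61 → 6² + 1² = 36 + 1 = 37
37 → 3² + 7² = 9 + 49 = 58
58 → 5² + 8² = 25 + 64 = 89
89 → 8² + 9² = 64 + 81 = 145
145 → 1² + 4² + 5² = 1 + 16 + 25 = 42
42 → 4² + 2² = 16 + 4 = 20
20 → 2² + 0² = 4 + 0 = 4
4 → 4² = 16
16 → 1² + 6² = 1 + 36 = 37  — 37 repeats.
That took 13 steps.

13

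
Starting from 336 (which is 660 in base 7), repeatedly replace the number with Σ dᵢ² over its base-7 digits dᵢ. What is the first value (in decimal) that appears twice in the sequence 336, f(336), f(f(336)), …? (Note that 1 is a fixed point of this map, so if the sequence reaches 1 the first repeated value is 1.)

4

336 = (6,6,0)_7 → 6² + 6² + 0² = 36 + 36 + 0 = 72
72 = (1,3,2)_7 → 1² + 3² + 2² = 1 + 9 + 4 = 14
14 = (2,0)_7 → 2² + 0² = 4 + 0 = 4
4 = (4)_7 → 4² = 16
16 = (2,2)_7 → 2² + 2² = 4 + 4 = 8
8 = (1,1)_7 → 1² + 1² = 1 + 1 = 2
2 = (2)_7 → 2² = 4  — 4 already appeared earlier.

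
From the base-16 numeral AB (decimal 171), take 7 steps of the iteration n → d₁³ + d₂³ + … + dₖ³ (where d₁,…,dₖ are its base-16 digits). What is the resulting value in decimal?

171 = (10,11)_16 → 10³ + 11³ = 1000 + 1331 = 2331
2331 = (9,1,11)_16 → 9³ + 1³ + 11³ = 729 + 1 + 1331 = 2061
2061 = (8,0,13)_16 → 8³ + 0³ + 13³ = 512 + 0 + 2197 = 2709
2709 = (10,9,5)_16 → 10³ + 9³ + 5³ = 1000 + 729 + 125 = 1854
1854 = (7,3,14)_16 → 7³ + 3³ + 14³ = 343 + 27 + 2744 = 3114
3114 = (12,2,10)_16 → 12³ + 2³ + 10³ = 1728 + 8 + 1000 = 2736
2736 = (10,11,0)_16 → 10³ + 11³ + 0³ = 1000 + 1331 + 0 = 2331

2331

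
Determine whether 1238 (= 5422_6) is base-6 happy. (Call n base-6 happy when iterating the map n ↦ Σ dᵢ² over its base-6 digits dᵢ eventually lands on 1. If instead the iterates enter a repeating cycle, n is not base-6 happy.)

1238 = (5,4,2,2)_6 → 5² + 4² + 2² + 2² = 49
49 = (1,2,1)_6 → 1² + 2² + 1² = 6
6 = (1,0)_6 → 1² + 0² = 1  — reached 1.

base-6 happy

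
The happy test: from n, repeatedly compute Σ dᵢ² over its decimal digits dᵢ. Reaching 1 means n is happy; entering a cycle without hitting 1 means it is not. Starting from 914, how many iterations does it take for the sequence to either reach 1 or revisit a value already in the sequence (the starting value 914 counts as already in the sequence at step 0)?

10

914 → 98
98 → 145
145 → 42
42 → 20
20 → 4
4 → 16
16 → 37
37 → 58
58 → 89
89 → 145  — 145 repeats.
That took 10 steps.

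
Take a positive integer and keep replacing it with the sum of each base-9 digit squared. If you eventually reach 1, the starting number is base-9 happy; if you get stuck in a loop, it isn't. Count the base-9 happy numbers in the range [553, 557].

1

553: 553 → 101 → 9 → 1  — base-9 happy
554: 554 → 110 → 14 → 26 → 68 → 74 → 68  — not base-9 happy
555: 555 → 121 → 33 → 45 → 25 → 53 → 89 → 65 → 53  — not base-9 happy
556: 556 → 134 → 90 → 2 → 4 → 16 → 50 → 50  — not base-9 happy
557: 557 → 149 → 75 → 73 → 65 → 53 → 89 → 65  — not base-9 happy
base-9 happy: 553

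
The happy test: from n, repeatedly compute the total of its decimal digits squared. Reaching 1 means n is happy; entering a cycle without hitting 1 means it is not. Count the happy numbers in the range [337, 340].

337: 337 → 67 → 85 → 89 → 145 → 42 → 20 → 4 → 16 → 37 → 58 → 89  — not happy
338: 338 → 82 → 68 → 100 → 1  — happy
339: 339 → 99 → 162 → 41 → 17 → 50 → 25 → 29 → 85 → 89 → 145 → 42 → 20 → 4 → 16 → 37 → 58 → 89  — not happy
340: 340 → 25 → 29 → 85 → 89 → 145 → 42 → 20 → 4 → 16 → 37 → 58 → 89  — not happy
happy: 338

1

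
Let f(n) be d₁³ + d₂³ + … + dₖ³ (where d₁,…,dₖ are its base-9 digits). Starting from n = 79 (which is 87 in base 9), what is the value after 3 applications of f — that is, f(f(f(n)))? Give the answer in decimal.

127

79 = (8,7)_9 → 8³ + 7³ = 855
855 = (1,1,5,0)_9 → 1³ + 1³ + 5³ + 0³ = 127
127 = (1,5,1)_9 → 1³ + 5³ + 1³ = 127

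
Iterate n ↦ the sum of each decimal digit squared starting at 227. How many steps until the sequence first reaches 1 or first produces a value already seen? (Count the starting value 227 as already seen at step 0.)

227 → 2² + 2² + 7² = 4 + 4 + 49 = 57
57 → 5² + 7² = 25 + 49 = 74
74 → 7² + 4² = 49 + 16 = 65
65 → 6² + 5² = 36 + 25 = 61
61 → 6² + 1² = 36 + 1 = 37
37 → 3² + 7² = 9 + 49 = 58
58 → 5² + 8² = 25 + 64 = 89
89 → 8² + 9² = 64 + 81 = 145
145 → 1² + 4² + 5² = 1 + 16 + 25 = 42
42 → 4² + 2² = 16 + 4 = 20
20 → 2² + 0² = 4 + 0 = 4
4 → 4² = 16
16 → 1² + 6² = 1 + 36 = 37  — 37 repeats.
That took 13 steps.

13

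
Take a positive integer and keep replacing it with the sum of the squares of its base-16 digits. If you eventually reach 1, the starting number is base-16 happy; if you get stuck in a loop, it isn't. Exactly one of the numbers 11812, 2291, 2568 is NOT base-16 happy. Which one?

11812: 11812 → 220 → 313 → 91 → 146 → 85 → 50 → 13 → 169 → 181 → 146  — repeats 146 (not base-16 happy)
2291: 2291 → 298 → 105 → 117 → 74 → 116 → 65 → 17 → 2 → 4 → 16 → 1  — reaches 1 (base-16 happy)
2568: 2568 → 164 → 116 → 65 → 17 → 2 → 4 → 16 → 1  — reaches 1 (base-16 happy)

11812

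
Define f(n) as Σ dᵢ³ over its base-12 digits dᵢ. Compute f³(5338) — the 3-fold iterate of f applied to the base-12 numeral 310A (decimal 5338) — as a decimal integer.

5338 = (3,1,0,10)_12 → 1028
1028 = (7,1,8)_12 → 856
856 = (5,11,4)_12 → 1520

1520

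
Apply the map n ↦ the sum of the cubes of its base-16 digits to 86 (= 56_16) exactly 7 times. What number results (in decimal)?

86 = (5,6)_16 → 5³ + 6³ = 341
341 = (1,5,5)_16 → 1³ + 5³ + 5³ = 251
251 = (15,11)_16 → 15³ + 11³ = 4706
4706 = (1,2,6,2)_16 → 1³ + 2³ + 6³ + 2³ = 233
233 = (14,9)_16 → 14³ + 9³ = 3473
3473 = (13,9,1)_16 → 13³ + 9³ + 1³ = 2927
2927 = (11,6,15)_16 → 11³ + 6³ + 15³ = 4922

4922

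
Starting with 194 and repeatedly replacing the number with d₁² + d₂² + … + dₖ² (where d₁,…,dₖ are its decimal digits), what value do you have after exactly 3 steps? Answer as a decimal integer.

194 → 1² + 9² + 4² = 1 + 81 + 16 = 98
98 → 9² + 8² = 81 + 64 = 145
145 → 1² + 4² + 5² = 1 + 16 + 25 = 42

42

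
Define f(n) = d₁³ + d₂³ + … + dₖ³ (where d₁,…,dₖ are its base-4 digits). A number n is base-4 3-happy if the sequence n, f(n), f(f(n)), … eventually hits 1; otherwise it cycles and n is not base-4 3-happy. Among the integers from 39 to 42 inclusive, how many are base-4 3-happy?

39: 39 → 36 → 9 → 9  — not base-4 3-happy
40: 40 → 16 → 1  — base-4 3-happy
41: 41 → 17 → 2 → 8 → 8  — not base-4 3-happy
42: 42 → 24 → 9 → 9  — not base-4 3-happy
base-4 3-happy: 40

1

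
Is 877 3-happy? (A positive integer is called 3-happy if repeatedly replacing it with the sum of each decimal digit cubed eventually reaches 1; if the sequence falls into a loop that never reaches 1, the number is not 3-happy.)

3-happy

877 → 8³ + 7³ + 7³ = 1198
1198 → 1³ + 1³ + 9³ + 8³ = 1243
1243 → 1³ + 2³ + 4³ + 3³ = 100
100 → 1³ + 0³ + 0³ = 1  — reached 1.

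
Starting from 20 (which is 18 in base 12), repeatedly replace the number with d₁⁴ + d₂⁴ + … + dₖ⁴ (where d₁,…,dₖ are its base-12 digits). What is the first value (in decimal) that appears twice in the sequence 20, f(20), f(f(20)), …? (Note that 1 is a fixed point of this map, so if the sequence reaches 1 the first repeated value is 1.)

20 = (1,8)_12 → 1⁴ + 8⁴ = 1 + 4096 = 4097
4097 = (2,4,5,5)_12 → 2⁴ + 4⁴ + 5⁴ + 5⁴ = 16 + 256 + 625 + 625 = 1522
1522 = (10,6,10)_12 → 10⁴ + 6⁴ + 10⁴ = 10000 + 1296 + 10000 = 21296
21296 = (1,0,3,10,8)_12 → 1⁴ + 0⁴ + 3⁴ + 10⁴ + 8⁴ = 1 + 0 + 81 + 10000 + 4096 = 14178
14178 = (8,2,5,6)_12 → 8⁴ + 2⁴ + 5⁴ + 6⁴ = 4096 + 16 + 625 + 1296 = 6033
6033 = (3,5,10,9)_12 → 3⁴ + 5⁴ + 10⁴ + 9⁴ = 81 + 625 + 10000 + 6561 = 17267
17267 = (9,11,10,11)_12 → 9⁴ + 11⁴ + 10⁴ + 11⁴ = 6561 + 14641 + 10000 + 14641 = 45843
45843 = (2,2,6,4,3)_12 → 2⁴ + 2⁴ + 6⁴ + 4⁴ + 3⁴ = 16 + 16 + 1296 + 256 + 81 = 1665
1665 = (11,6,9)_12 → 11⁴ + 6⁴ + 9⁴ = 14641 + 1296 + 6561 = 22498
22498 = (1,1,0,2,10)_12 → 1⁴ + 1⁴ + 0⁴ + 2⁴ + 10⁴ = 1 + 1 + 0 + 16 + 10000 = 10018
10018 = (5,9,6,10)_12 → 5⁴ + 9⁴ + 6⁴ + 10⁴ = 625 + 6561 + 1296 + 10000 = 18482
18482 = (10,8,4,2)_12 → 10⁴ + 8⁴ + 4⁴ + 2⁴ = 10000 + 4096 + 256 + 16 = 14368
14368 = (8,3,9,4)_12 → 8⁴ + 3⁴ + 9⁴ + 4⁴ = 4096 + 81 + 6561 + 256 = 10994
10994 = (6,4,4,2)_12 → 6⁴ + 4⁴ + 4⁴ + 2⁴ = 1296 + 256 + 256 + 16 = 1824
1824 = (1,0,8,0)_12 → 1⁴ + 0⁴ + 8⁴ + 0⁴ = 1 + 0 + 4096 + 0 = 4097  — 4097 already appeared earlier.

4097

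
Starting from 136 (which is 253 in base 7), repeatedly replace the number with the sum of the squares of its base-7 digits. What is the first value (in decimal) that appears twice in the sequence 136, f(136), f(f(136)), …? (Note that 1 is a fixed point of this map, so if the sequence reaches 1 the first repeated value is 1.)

136 = (2,5,3)_7 → 2² + 5² + 3² = 4 + 25 + 9 = 38
38 = (5,3)_7 → 5² + 3² = 25 + 9 = 34
34 = (4,6)_7 → 4² + 6² = 16 + 36 = 52
52 = (1,0,3)_7 → 1² + 0² + 3² = 1 + 0 + 9 = 10
10 = (1,3)_7 → 1² + 3² = 1 + 9 = 10  — 10 already appeared earlier.

10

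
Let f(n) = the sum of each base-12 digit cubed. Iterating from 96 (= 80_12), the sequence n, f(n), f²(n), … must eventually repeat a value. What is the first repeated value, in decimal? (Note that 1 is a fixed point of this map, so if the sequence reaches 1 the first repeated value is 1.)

96 = (8,0)_12 → 512
512 = (3,6,8)_12 → 755
755 = (5,2,11)_12 → 1464
1464 = (10,2,0)_12 → 1008
1008 = (7,0,0)_12 → 343
343 = (2,4,7)_12 → 415
415 = (2,10,7)_12 → 1351
1351 = (9,4,7)_12 → 1136
1136 = (7,10,8)_12 → 1855
1855 = (1,0,10,7)_12 → 1344
1344 = (9,4,0)_12 → 793
793 = (5,6,1)_12 → 342
342 = (2,4,6)_12 → 288
288 = (2,0,0)_12 → 8
8 = (8)_12 → 512  — 512 already appeared earlier.

512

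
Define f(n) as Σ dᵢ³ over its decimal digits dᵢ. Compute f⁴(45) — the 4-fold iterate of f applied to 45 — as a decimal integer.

513

45 → 4³ + 5³ = 189
189 → 1³ + 8³ + 9³ = 1242
1242 → 1³ + 2³ + 4³ + 2³ = 81
81 → 8³ + 1³ = 513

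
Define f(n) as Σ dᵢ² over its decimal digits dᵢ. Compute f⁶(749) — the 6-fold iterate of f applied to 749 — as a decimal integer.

85

749 → 7² + 4² + 9² = 49 + 16 + 81 = 146
146 → 1² + 4² + 6² = 1 + 16 + 36 = 53
53 → 5² + 3² = 25 + 9 = 34
34 → 3² + 4² = 9 + 16 = 25
25 → 2² + 5² = 4 + 25 = 29
29 → 2² + 9² = 4 + 81 = 85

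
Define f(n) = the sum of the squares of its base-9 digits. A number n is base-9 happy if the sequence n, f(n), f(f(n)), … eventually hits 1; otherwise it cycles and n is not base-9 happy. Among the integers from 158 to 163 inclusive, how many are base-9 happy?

1

158: 158 → 90 → 2 → 4 → 16 → 50 → 50  — not base-9 happy
159: 159 → 101 → 9 → 1  — base-9 happy
160: 160 → 114 → 46 → 26 → 68 → 74 → 68  — not base-9 happy
161: 161 → 129 → 35 → 73 → 65 → 53 → 89 → 65  — not base-9 happy
162: 162 → 4 → 16 → 50 → 50  — not base-9 happy
163: 163 → 5 → 25 → 53 → 89 → 65 → 53  — not base-9 happy
base-9 happy: 159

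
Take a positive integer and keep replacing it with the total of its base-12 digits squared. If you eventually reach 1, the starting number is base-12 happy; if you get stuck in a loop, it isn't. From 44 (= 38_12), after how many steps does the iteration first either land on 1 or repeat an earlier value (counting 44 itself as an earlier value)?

44 = (3,8)_12 → 3² + 8² = 9 + 64 = 73
73 = (6,1)_12 → 6² + 1² = 36 + 1 = 37
37 = (3,1)_12 → 3² + 1² = 9 + 1 = 10
10 = (10)_12 → 10² = 100
100 = (8,4)_12 → 8² + 4² = 64 + 16 = 80
80 = (6,8)_12 → 6² + 8² = 36 + 64 = 100  — 100 repeats.
That took 6 steps.

6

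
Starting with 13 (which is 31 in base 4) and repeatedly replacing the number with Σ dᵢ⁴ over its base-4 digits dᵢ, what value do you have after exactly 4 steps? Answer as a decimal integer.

2

13 = (3,1)_4 → 3⁴ + 1⁴ = 82
82 = (1,1,0,2)_4 → 1⁴ + 1⁴ + 0⁴ + 2⁴ = 18
18 = (1,0,2)_4 → 1⁴ + 0⁴ + 2⁴ = 17
17 = (1,0,1)_4 → 1⁴ + 0⁴ + 1⁴ = 2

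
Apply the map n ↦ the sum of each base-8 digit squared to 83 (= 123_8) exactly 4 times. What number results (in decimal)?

26

83 = (1,2,3)_8 → 1² + 2² + 3² = 1 + 4 + 9 = 14
14 = (1,6)_8 → 1² + 6² = 1 + 36 = 37
37 = (4,5)_8 → 4² + 5² = 16 + 25 = 41
41 = (5,1)_8 → 5² + 1² = 25 + 1 = 26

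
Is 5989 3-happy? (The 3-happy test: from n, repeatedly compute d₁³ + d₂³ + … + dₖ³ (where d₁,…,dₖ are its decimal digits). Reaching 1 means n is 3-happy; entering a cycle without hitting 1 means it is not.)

not 3-happy

5989 → 2095
2095 → 862
862 → 736
736 → 586
586 → 853
853 → 664
664 → 496
496 → 1009
1009 → 730
730 → 370
370 → 370  — 370 already seen; the sequence cycles without reaching 1.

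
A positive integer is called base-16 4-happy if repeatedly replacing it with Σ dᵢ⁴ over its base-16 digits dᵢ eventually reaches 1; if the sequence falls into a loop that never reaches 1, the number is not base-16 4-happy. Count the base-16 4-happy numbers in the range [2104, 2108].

3

2104: 2104 → 8273 → 642 → 4128 → 17 → 2 → 16 → 1  — base-16 4-happy
2105: 2105 → 10738 → 57218 → 83298 → 2194 → 10673 → 21219 → 39138 → 49089 → 86003 → 101588 → 53650 → 35139 → 10994 → 60657 → 109778 → 59314 → 55474 → 47314 → 47314  — not base-16 4-happy
2106: 2106 → 14177 → 3779 → 59233 → 42114 → 14368 → 4193 → 1298 → 642 → 4128 → 17 → 2 → 16 → 1  — base-16 4-happy
2107: 2107 → 18818 → 10929 → 24658 → 1937 → 8963 → 178 → 14657 → 6899 → 60707 → 67074 → 1313 → 642 → 4128 → 17 → 2 → 16 → 1  — base-16 4-happy
2108: 2108 → 24913 → 1923 → 6578 → 21219 → 39138 → 49089 → 86003 → 101588 → 53650 → 35139 → 10994 → 60657 → 109778 → 59314 → 55474 → 47314 → 47314  — not base-16 4-happy
base-16 4-happy: 2104, 2106, 2107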